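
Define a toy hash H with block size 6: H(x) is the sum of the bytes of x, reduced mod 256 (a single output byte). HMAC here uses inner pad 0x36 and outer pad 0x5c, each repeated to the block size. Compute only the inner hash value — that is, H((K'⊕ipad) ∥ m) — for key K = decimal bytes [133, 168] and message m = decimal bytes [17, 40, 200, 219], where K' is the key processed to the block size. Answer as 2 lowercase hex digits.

Key decimal bytes [133, 168] = 85 a8 is 2 bytes ≤ B = 6; zero-pad to 6 bytes: K' = 85 a8 00 00 00 00.
K' ⊕ ipad = b3 9e 36 36 36 36.
Inner input = b3 9e 36 36 36 36 ∥ 11 28 c8 db.
Inner hash: sum = 179+158+54+54+54+54+17+40+200+219 = 1029; mod 256 = 5 → 05.

05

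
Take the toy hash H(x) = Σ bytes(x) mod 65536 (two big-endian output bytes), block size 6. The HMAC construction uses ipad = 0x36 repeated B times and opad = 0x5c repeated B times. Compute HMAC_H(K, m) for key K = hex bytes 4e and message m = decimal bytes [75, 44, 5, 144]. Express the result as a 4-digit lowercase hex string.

Key hex bytes 4e is 1 byte ≤ B = 6; zero-pad to 6 bytes: K' = 4e 00 00 00 00 00.
K' ⊕ ipad = 78 36 36 36 36 36.  K' ⊕ opad = 12 5c 5c 5c 5c 5c.
Inner input = (K'⊕ipad) ∥ m = 78 36 36 36 36 36 ∥ 4b 2c 05 90.
Inner hash: sum = 120+54+54+54+54+54+75+44+5+144 = 658 → 02 92.
Outer input = (K'⊕opad) ∥ inner = 12 5c 5c 5c 5c 5c ∥ 02 92.
Outer hash (tag): sum = 18+92+92+92+92+92+2+146 = 626 → 02 72.

0272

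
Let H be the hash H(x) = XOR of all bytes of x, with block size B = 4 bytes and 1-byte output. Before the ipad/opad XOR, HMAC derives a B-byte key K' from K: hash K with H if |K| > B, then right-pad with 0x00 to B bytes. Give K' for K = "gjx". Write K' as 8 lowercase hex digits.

Key "gjx" = 67 6a 78 is 3 bytes ≤ B = 4; zero-pad to 4 bytes: K' = 67 6a 78 00.

676a7800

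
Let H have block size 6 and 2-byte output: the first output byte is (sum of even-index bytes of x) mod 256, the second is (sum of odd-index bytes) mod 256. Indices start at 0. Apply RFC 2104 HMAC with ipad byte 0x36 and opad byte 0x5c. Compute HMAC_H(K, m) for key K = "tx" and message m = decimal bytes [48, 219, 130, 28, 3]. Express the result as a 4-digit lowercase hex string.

438d

Key "tx" = 74 78 is 2 bytes ≤ B = 6; zero-pad to 6 bytes: K' = 74 78 00 00 00 00.
K' ⊕ ipad = 42 4e 36 36 36 36.  K' ⊕ opad = 28 24 5c 5c 5c 5c.
Inner input = (K'⊕ipad) ∥ m = 42 4e 36 36 36 36 ∥ 30 db 82 1c 03.
Inner hash: even-index sum = 355 mod 256 = 99; odd-index sum = 433 mod 256 = 177 → 63 b1.
Outer input = (K'⊕opad) ∥ inner = 28 24 5c 5c 5c 5c ∥ 63 b1.
Outer hash (tag): even-index sum = 323 mod 256 = 67; odd-index sum = 397 mod 256 = 141 → 43 8d.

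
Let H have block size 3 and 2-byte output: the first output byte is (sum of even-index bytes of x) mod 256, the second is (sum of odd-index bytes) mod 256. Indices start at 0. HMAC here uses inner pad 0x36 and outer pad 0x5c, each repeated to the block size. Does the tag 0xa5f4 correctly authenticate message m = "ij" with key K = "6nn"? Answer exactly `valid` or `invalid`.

invalid

Key "6nn" = 36 6e 6e is exactly B = 3 bytes: K' = 36 6e 6e.
K' ⊕ ipad = 00 58 58; K' ⊕ opad = 6a 32 32.
Inner hash: even-index sum = 194 mod 256 = 194; odd-index sum = 193 mod 256 = 193 → c2 c1.
Outer hash (recomputed tag): even-index sum = 349 mod 256 = 93; odd-index sum = 244 mod 256 = 244 → 5d f4.
Recomputed tag = 5df4; claimed = a5f4 → mismatch.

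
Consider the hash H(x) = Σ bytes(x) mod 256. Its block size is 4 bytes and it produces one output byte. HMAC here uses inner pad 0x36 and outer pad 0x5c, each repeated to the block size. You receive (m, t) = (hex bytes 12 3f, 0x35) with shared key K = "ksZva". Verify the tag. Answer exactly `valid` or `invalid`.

Key "ksZva" = 6b 73 5a 76 61 is 5 bytes > B = 4, so hash it first: H(key) = 0f, then zero-pad to 4 bytes: K' = 0f 00 00 00.
K' ⊕ ipad = 39 36 36 36; K' ⊕ opad = 53 5c 5c 5c.
Inner hash: sum = 57+54+54+54+18+63 = 300; mod 256 = 44 → 2c.
Outer hash (recomputed tag): sum = 83+92+92+92+44 = 403; mod 256 = 147 → 93.
Recomputed tag = 93; claimed = 35 → mismatch.

invalid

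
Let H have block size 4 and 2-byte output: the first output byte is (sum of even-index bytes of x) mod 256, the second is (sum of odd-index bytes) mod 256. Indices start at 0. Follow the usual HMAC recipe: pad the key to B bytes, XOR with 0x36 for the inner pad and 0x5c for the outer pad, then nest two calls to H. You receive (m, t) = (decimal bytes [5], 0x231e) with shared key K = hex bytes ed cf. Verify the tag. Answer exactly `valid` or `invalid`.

Key hex bytes ed cf is 2 bytes ≤ B = 4; zero-pad to 4 bytes: K' = ed cf 00 00.
K' ⊕ ipad = db f9 36 36; K' ⊕ opad = b1 93 5c 5c.
Inner hash: even-index sum = 278 mod 256 = 22; odd-index sum = 303 mod 256 = 47 → 16 2f.
Outer hash (recomputed tag): even-index sum = 291 mod 256 = 35; odd-index sum = 286 mod 256 = 30 → 23 1e.
Recomputed tag = 231e; claimed = 231e → match.

valid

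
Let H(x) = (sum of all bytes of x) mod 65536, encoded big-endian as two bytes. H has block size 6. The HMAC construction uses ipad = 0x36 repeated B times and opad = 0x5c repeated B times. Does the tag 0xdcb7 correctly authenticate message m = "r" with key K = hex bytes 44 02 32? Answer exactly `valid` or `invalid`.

Key hex bytes 44 02 32 is 3 bytes ≤ B = 6; zero-pad to 6 bytes: K' = 44 02 32 00 00 00.
K' ⊕ ipad = 72 34 04 36 36 36; K' ⊕ opad = 18 5e 6e 5c 5c 5c.
Inner hash: sum = 114+52+4+54+54+54+114 = 446 → 01 be.
Outer hash (recomputed tag): sum = 24+94+110+92+92+92+1+190 = 695 → 02 b7.
Recomputed tag = 02b7; claimed = dcb7 → mismatch.

invalid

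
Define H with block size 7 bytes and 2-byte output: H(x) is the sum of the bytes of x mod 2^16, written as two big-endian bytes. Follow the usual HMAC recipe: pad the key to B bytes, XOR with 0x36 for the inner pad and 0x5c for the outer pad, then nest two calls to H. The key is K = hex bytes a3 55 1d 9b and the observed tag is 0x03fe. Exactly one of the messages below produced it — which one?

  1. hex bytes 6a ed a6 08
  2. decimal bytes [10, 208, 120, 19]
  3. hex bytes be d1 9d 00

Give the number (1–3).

2

Key hex bytes a3 55 1d 9b is 4 bytes ≤ B = 7; zero-pad to 7 bytes: K' = a3 55 1d 9b 00 00 00.
K' ⊕ ipad = 95 63 2b ad 36 36 36; K' ⊕ opad = ff 09 41 c7 5c 5c 5c.
m1: inner = H(95 63 2b ad 36 36 36 6a ed a6 08) = 04 77; tag = H(ff 09 41 c7 5c 5c 5c 04 77) = 039f
m2: inner = H(95 63 2b ad 36 36 36 0a d0 78 13) = 03 d7; tag = H(ff 09 41 c7 5c 5c 5c 03 d7) = 03fe ← matches
m3: inner = H(95 63 2b ad 36 36 36 be d1 9d 00) = 04 9e; tag = H(ff 09 41 c7 5c 5c 5c 04 9e) = 03c6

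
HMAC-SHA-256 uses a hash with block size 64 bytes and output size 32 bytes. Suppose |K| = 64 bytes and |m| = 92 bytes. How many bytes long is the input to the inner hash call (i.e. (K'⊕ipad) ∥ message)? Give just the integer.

Key is 64 ≤ 64 bytes, zero-padded: |K'| = 64.
Inner input = (K'⊕ipad) ∥ m → 64 + 92 = 156 bytes.

156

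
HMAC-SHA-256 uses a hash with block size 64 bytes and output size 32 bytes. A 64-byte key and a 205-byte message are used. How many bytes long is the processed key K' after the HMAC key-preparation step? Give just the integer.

Key is 64 ≤ 64 bytes, zero-padded: |K'| = 64.

64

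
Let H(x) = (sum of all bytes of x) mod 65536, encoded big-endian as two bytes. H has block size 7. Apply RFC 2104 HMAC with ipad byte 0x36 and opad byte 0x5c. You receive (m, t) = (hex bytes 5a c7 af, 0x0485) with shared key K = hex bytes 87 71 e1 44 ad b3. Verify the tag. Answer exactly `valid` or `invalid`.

valid

Key hex bytes 87 71 e1 44 ad b3 is 6 bytes ≤ B = 7; zero-pad to 7 bytes: K' = 87 71 e1 44 ad b3 00.
K' ⊕ ipad = b1 47 d7 72 9b 85 36; K' ⊕ opad = db 2d bd 18 f1 ef 5c.
Inner hash: sum = 177+71+215+114+155+133+54+90+199+175 = 1383 → 05 67.
Outer hash (recomputed tag): sum = 219+45+189+24+241+239+92+5+103 = 1157 → 04 85.
Recomputed tag = 0485; claimed = 0485 → match.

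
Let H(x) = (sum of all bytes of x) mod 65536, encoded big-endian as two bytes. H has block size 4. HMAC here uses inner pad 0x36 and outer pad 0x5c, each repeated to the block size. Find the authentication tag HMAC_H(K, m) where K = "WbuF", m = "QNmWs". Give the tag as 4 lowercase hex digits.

00cd

Key "WbuF" = 57 62 75 46 is exactly B = 4 bytes: K' = 57 62 75 46.
K' ⊕ ipad = 61 54 43 70.  K' ⊕ opad = 0b 3e 29 1a.
Inner input = (K'⊕ipad) ∥ m = 61 54 43 70 ∥ 51 4e 6d 57 73.
Inner hash: sum = 97+84+67+112+81+78+109+87+115 = 830 → 03 3e.
Outer input = (K'⊕opad) ∥ inner = 0b 3e 29 1a ∥ 03 3e.
Outer hash (tag): sum = 11+62+41+26+3+62 = 205 → 00 cd.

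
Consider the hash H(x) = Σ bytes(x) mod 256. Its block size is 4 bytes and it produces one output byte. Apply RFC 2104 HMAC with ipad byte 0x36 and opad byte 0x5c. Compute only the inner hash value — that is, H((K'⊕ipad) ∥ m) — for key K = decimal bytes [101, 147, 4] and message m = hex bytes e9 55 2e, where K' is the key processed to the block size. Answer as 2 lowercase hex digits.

cc

Key decimal bytes [101, 147, 4] = 65 93 04 is 3 bytes ≤ B = 4; zero-pad to 4 bytes: K' = 65 93 04 00.
K' ⊕ ipad = 53 a5 32 36.
Inner input = 53 a5 32 36 ∥ e9 55 2e.
Inner hash: sum = 83+165+50+54+233+85+46 = 716; mod 256 = 204 → cc.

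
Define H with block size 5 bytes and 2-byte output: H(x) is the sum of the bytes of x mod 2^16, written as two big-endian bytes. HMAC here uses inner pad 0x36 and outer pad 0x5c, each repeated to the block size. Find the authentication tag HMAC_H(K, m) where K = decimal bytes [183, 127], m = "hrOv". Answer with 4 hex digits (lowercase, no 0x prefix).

0230

Key decimal bytes [183, 127] = b7 7f is 2 bytes ≤ B = 5; zero-pad to 5 bytes: K' = b7 7f 00 00 00.
K' ⊕ ipad = 81 49 36 36 36.  K' ⊕ opad = eb 23 5c 5c 5c.
Inner input = (K'⊕ipad) ∥ m = 81 49 36 36 36 ∥ 68 72 4f 76.
Inner hash: sum = 129+73+54+54+54+104+114+79+118 = 779 → 03 0b.
Outer input = (K'⊕opad) ∥ inner = eb 23 5c 5c 5c ∥ 03 0b.
Outer hash (tag): sum = 235+35+92+92+92+3+11 = 560 → 02 30.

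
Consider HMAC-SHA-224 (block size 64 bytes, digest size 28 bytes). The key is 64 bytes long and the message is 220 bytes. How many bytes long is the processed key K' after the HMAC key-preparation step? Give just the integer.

64

Key is 64 ≤ 64 bytes, zero-padded: |K'| = 64.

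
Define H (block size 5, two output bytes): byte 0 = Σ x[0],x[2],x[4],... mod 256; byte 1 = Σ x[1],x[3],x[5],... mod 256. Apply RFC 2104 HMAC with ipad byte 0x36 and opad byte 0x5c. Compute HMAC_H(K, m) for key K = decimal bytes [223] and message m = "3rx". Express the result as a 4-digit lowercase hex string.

527f

Key decimal bytes [223] = df is 1 byte ≤ B = 5; zero-pad to 5 bytes: K' = df 00 00 00 00.
K' ⊕ ipad = e9 36 36 36 36.  K' ⊕ opad = 83 5c 5c 5c 5c.
Inner input = (K'⊕ipad) ∥ m = e9 36 36 36 36 ∥ 33 72 78.
Inner hash: even-index sum = 455 mod 256 = 199; odd-index sum = 279 mod 256 = 23 → c7 17.
Outer input = (K'⊕opad) ∥ inner = 83 5c 5c 5c 5c ∥ c7 17.
Outer hash (tag): even-index sum = 338 mod 256 = 82; odd-index sum = 383 mod 256 = 127 → 52 7f.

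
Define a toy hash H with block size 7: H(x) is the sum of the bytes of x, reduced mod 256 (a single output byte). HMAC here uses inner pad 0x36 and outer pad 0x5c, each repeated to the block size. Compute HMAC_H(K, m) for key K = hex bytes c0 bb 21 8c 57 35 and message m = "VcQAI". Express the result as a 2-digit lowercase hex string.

Key hex bytes c0 bb 21 8c 57 35 is 6 bytes ≤ B = 7; zero-pad to 7 bytes: K' = c0 bb 21 8c 57 35 00.
K' ⊕ ipad = f6 8d 17 ba 61 03 36.  K' ⊕ opad = 9c e7 7d d0 0b 69 5c.
Inner input = (K'⊕ipad) ∥ m = f6 8d 17 ba 61 03 36 ∥ 56 63 51 41 49.
Inner hash: sum = 246+141+23+186+97+3+54+86+99+81+65+73 = 1154; mod 256 = 130 → 82.
Outer input = (K'⊕opad) ∥ inner = 9c e7 7d d0 0b 69 5c ∥ 82.
Outer hash (tag): sum = 156+231+125+208+11+105+92+130 = 1058; mod 256 = 34 → 22.

22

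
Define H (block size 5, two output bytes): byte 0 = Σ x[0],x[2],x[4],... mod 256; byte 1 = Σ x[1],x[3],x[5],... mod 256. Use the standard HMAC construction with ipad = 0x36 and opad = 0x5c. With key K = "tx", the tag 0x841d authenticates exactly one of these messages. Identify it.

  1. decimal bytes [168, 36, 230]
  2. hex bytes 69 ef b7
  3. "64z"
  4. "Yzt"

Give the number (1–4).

Key "tx" = 74 78 is 2 bytes ≤ B = 5; zero-pad to 5 bytes: K' = 74 78 00 00 00.
K' ⊕ ipad = 42 4e 36 36 36; K' ⊕ opad = 28 24 5c 5c 5c.
m1: inner = H(42 4e 36 36 36 a8 24 e6) = d2 12; tag = H(28 24 5c 5c 5c d2 12) = f252
m2: inner = H(42 4e 36 36 36 69 ef b7) = 9d a4; tag = H(28 24 5c 5c 5c 9d a4) = 841d ← matches
m3: inner = H(42 4e 36 36 36 36 34 7a) = e2 34; tag = H(28 24 5c 5c 5c e2 34) = 1462
m4: inner = H(42 4e 36 36 36 59 7a 74) = 28 51; tag = H(28 24 5c 5c 5c 28 51) = 31a8

2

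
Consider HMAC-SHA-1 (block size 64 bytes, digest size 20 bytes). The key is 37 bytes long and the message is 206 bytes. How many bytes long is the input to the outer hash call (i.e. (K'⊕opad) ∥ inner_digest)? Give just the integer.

Key is 37 ≤ 64 bytes, zero-padded: |K'| = 64.
Outer input = (K'⊕opad) ∥ H(inner) → 64 + 20 = 84 bytes.

84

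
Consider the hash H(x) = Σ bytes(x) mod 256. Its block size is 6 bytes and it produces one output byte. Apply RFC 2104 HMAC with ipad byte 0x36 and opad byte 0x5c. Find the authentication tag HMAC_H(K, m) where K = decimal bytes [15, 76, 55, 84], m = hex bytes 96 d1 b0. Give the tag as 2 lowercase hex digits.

Key decimal bytes [15, 76, 55, 84] = 0f 4c 37 54 is 4 bytes ≤ B = 6; zero-pad to 6 bytes: K' = 0f 4c 37 54 00 00.
K' ⊕ ipad = 39 7a 01 62 36 36.  K' ⊕ opad = 53 10 6b 08 5c 5c.
Inner input = (K'⊕ipad) ∥ m = 39 7a 01 62 36 36 ∥ 96 d1 b0.
Inner hash: sum = 57+122+1+98+54+54+150+209+176 = 921; mod 256 = 153 → 99.
Outer input = (K'⊕opad) ∥ inner = 53 10 6b 08 5c 5c ∥ 99.
Outer hash (tag): sum = 83+16+107+8+92+92+153 = 551; mod 256 = 39 → 27.

27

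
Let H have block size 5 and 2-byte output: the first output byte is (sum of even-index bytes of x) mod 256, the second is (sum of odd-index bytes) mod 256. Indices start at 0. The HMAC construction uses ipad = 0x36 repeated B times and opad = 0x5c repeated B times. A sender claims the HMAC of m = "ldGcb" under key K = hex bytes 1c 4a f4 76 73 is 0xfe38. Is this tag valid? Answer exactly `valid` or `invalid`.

invalid

Key hex bytes 1c 4a f4 76 73 is exactly B = 5 bytes: K' = 1c 4a f4 76 73.
K' ⊕ ipad = 2a 7c c2 40 45; K' ⊕ opad = 40 16 a8 2a 2f.
Inner hash: even-index sum = 504 mod 256 = 248; odd-index sum = 465 mod 256 = 209 → f8 d1.
Outer hash (recomputed tag): even-index sum = 488 mod 256 = 232; odd-index sum = 312 mod 256 = 56 → e8 38.
Recomputed tag = e838; claimed = fe38 → mismatch.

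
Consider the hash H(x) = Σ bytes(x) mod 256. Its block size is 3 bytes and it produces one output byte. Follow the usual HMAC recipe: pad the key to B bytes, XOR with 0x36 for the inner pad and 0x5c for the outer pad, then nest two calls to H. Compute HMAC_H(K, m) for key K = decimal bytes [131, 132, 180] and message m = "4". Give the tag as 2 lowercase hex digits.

Key decimal bytes [131, 132, 180] = 83 84 b4 is exactly B = 3 bytes: K' = 83 84 b4.
K' ⊕ ipad = b5 b2 82.  K' ⊕ opad = df d8 e8.
Inner input = (K'⊕ipad) ∥ m = b5 b2 82 ∥ 34.
Inner hash: sum = 181+178+130+52 = 541; mod 256 = 29 → 1d.
Outer input = (K'⊕opad) ∥ inner = df d8 e8 ∥ 1d.
Outer hash (tag): sum = 223+216+232+29 = 700; mod 256 = 188 → bc.

bc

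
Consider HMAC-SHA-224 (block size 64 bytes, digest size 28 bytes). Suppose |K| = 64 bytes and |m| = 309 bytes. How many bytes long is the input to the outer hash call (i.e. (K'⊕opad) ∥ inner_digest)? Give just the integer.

92

Key is 64 ≤ 64 bytes, zero-padded: |K'| = 64.
Outer input = (K'⊕opad) ∥ H(inner) → 64 + 28 = 92 bytes.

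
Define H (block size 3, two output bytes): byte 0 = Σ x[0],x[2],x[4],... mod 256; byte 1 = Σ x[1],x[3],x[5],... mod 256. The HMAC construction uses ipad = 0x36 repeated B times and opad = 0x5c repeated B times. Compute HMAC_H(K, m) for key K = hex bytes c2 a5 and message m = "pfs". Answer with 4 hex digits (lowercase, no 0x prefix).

7089

Key hex bytes c2 a5 is 2 bytes ≤ B = 3; zero-pad to 3 bytes: K' = c2 a5 00.
K' ⊕ ipad = f4 93 36.  K' ⊕ opad = 9e f9 5c.
Inner input = (K'⊕ipad) ∥ m = f4 93 36 ∥ 70 66 73.
Inner hash: even-index sum = 400 mod 256 = 144; odd-index sum = 374 mod 256 = 118 → 90 76.
Outer input = (K'⊕opad) ∥ inner = 9e f9 5c ∥ 90 76.
Outer hash (tag): even-index sum = 368 mod 256 = 112; odd-index sum = 393 mod 256 = 137 → 70 89.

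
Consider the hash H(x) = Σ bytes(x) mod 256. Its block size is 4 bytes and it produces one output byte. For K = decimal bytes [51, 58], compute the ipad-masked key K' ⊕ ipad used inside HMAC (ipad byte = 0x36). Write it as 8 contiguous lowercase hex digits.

050c3636

Key decimal bytes [51, 58] = 33 3a is 2 bytes ≤ B = 4; zero-pad to 4 bytes: K' = 33 3a 00 00.
XOR each byte with 0x36: 33⊕36=05, 3a⊕36=0c, 00⊕36=36, 00⊕36=36.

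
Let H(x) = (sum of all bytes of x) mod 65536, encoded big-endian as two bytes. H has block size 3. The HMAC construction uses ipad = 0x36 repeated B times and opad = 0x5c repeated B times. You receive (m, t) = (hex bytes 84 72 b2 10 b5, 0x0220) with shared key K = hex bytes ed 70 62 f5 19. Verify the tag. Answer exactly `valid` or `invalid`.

Key hex bytes ed 70 62 f5 19 is 5 bytes > B = 3, so hash it first: H(key) = 02 cd, then zero-pad to 3 bytes: K' = 02 cd 00.
K' ⊕ ipad = 34 fb 36; K' ⊕ opad = 5e 91 5c.
Inner hash: sum = 52+251+54+132+114+178+16+181 = 978 → 03 d2.
Outer hash (recomputed tag): sum = 94+145+92+3+210 = 544 → 02 20.
Recomputed tag = 0220; claimed = 0220 → match.

valid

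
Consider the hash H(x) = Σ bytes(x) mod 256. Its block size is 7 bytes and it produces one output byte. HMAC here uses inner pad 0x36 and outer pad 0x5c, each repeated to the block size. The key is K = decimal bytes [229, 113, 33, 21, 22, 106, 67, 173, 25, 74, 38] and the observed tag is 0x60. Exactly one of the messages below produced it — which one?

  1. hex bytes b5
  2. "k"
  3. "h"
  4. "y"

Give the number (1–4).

3

Key decimal bytes [229, 113, 33, 21, 22, 106, 67, 173, 25, 74, 38] = e5 71 21 15 16 6a 43 ad 19 4a 26 is 11 bytes > B = 7, so hash it first: H(key) = 85, then zero-pad to 7 bytes: K' = 85 00 00 00 00 00 00.
K' ⊕ ipad = b3 36 36 36 36 36 36; K' ⊕ opad = d9 5c 5c 5c 5c 5c 5c.
m1: inner = H(b3 36 36 36 36 36 36 b5) = ac; tag = H(d9 5c 5c 5c 5c 5c 5c ac) = ad
m2: inner = H(b3 36 36 36 36 36 36 6b) = 62; tag = H(d9 5c 5c 5c 5c 5c 5c 62) = 63
m3: inner = H(b3 36 36 36 36 36 36 68) = 5f; tag = H(d9 5c 5c 5c 5c 5c 5c 5f) = 60 ← matches
m4: inner = H(b3 36 36 36 36 36 36 79) = 70; tag = H(d9 5c 5c 5c 5c 5c 5c 70) = 71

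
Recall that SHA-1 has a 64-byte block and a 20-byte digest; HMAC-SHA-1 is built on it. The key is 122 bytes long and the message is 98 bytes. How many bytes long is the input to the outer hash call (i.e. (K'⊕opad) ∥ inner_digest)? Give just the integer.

Key is 122 > 64 bytes, so it is hashed to 20 bytes then zero-padded to 64: |K'| = 64.
Outer input = (K'⊕opad) ∥ H(inner) → 64 + 20 = 84 bytes.

84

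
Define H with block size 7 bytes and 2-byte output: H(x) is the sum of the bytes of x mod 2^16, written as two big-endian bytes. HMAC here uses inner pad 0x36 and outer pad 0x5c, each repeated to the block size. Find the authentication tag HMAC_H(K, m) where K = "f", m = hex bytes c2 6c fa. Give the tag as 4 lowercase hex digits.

Key "f" = 66 is 1 byte ≤ B = 7; zero-pad to 7 bytes: K' = 66 00 00 00 00 00 00.
K' ⊕ ipad = 50 36 36 36 36 36 36.  K' ⊕ opad = 3a 5c 5c 5c 5c 5c 5c.
Inner input = (K'⊕ipad) ∥ m = 50 36 36 36 36 36 36 ∥ c2 6c fa.
Inner hash: sum = 80+54+54+54+54+54+54+194+108+250 = 956 → 03 bc.
Outer input = (K'⊕opad) ∥ inner = 3a 5c 5c 5c 5c 5c 5c ∥ 03 bc.
Outer hash (tag): sum = 58+92+92+92+92+92+92+3+188 = 801 → 03 21.

0321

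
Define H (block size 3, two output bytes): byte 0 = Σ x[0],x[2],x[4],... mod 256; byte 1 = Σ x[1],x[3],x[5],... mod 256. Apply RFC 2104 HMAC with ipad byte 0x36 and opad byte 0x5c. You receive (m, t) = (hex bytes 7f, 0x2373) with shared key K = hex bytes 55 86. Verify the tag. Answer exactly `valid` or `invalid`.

invalid

Key hex bytes 55 86 is 2 bytes ≤ B = 3; zero-pad to 3 bytes: K' = 55 86 00.
K' ⊕ ipad = 63 b0 36; K' ⊕ opad = 09 da 5c.
Inner hash: even-index sum = 153 mod 256 = 153; odd-index sum = 303 mod 256 = 47 → 99 2f.
Outer hash (recomputed tag): even-index sum = 148 mod 256 = 148; odd-index sum = 371 mod 256 = 115 → 94 73.
Recomputed tag = 9473; claimed = 2373 → mismatch.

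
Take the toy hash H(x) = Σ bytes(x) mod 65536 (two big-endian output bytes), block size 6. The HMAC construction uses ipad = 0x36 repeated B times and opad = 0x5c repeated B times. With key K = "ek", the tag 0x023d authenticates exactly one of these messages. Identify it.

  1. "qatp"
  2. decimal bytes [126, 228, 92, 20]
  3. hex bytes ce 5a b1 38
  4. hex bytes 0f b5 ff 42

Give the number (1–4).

2

Key "ek" = 65 6b is 2 bytes ≤ B = 6; zero-pad to 6 bytes: K' = 65 6b 00 00 00 00.
K' ⊕ ipad = 53 5d 36 36 36 36; K' ⊕ opad = 39 37 5c 5c 5c 5c.
m1: inner = H(53 5d 36 36 36 36 71 61 74 70) = 03 3e; tag = H(39 37 5c 5c 5c 5c 03 3e) = 0221
m2: inner = H(53 5d 36 36 36 36 7e e4 5c 14) = 03 5a; tag = H(39 37 5c 5c 5c 5c 03 5a) = 023d ← matches
m3: inner = H(53 5d 36 36 36 36 ce 5a b1 38) = 03 99; tag = H(39 37 5c 5c 5c 5c 03 99) = 027c
m4: inner = H(53 5d 36 36 36 36 0f b5 ff 42) = 03 8d; tag = H(39 37 5c 5c 5c 5c 03 8d) = 0270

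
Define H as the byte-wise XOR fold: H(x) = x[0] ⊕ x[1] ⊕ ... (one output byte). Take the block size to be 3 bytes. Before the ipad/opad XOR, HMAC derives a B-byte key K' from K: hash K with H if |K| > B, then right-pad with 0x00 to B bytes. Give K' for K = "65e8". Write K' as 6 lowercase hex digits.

5e0000

|K| = 4 > B = 3, so first hash the key.
H(K): XOR 36⊕35⊕65⊕38 = 5e.
Zero-pad H(K) = 5e to 3 bytes: K' = 5e 00 00.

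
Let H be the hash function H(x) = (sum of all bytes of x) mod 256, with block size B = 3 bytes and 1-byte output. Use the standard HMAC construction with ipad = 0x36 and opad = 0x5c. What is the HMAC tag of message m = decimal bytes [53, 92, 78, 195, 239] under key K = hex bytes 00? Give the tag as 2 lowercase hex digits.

47

Key hex bytes 00 is 1 byte ≤ B = 3; zero-pad to 3 bytes: K' = 00 00 00.
K' ⊕ ipad = 36 36 36.  K' ⊕ opad = 5c 5c 5c.
Inner input = (K'⊕ipad) ∥ m = 36 36 36 ∥ 35 5c 4e c3 ef.
Inner hash: sum = 54+54+54+53+92+78+195+239 = 819; mod 256 = 51 → 33.
Outer input = (K'⊕opad) ∥ inner = 5c 5c 5c ∥ 33.
Outer hash (tag): sum = 92+92+92+51 = 327; mod 256 = 71 → 47.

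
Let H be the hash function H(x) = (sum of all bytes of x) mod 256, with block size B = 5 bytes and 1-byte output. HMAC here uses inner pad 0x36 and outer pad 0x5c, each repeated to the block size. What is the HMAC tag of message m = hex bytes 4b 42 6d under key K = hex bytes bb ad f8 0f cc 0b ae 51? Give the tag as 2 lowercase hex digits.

Key hex bytes bb ad f8 0f cc 0b ae 51 is 8 bytes > B = 5, so hash it first: H(key) = 45, then zero-pad to 5 bytes: K' = 45 00 00 00 00.
K' ⊕ ipad = 73 36 36 36 36.  K' ⊕ opad = 19 5c 5c 5c 5c.
Inner input = (K'⊕ipad) ∥ m = 73 36 36 36 36 ∥ 4b 42 6d.
Inner hash: sum = 115+54+54+54+54+75+66+109 = 581; mod 256 = 69 → 45.
Outer input = (K'⊕opad) ∥ inner = 19 5c 5c 5c 5c ∥ 45.
Outer hash (tag): sum = 25+92+92+92+92+69 = 462; mod 256 = 206 → ce.

ce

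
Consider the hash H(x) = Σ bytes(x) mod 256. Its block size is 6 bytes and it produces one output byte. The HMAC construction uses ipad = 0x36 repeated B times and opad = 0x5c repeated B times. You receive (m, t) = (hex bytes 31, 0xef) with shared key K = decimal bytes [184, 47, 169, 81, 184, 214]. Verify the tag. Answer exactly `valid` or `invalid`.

Key decimal bytes [184, 47, 169, 81, 184, 214] = b8 2f a9 51 b8 d6 is exactly B = 6 bytes: K' = b8 2f a9 51 b8 d6.
K' ⊕ ipad = 8e 19 9f 67 8e e0; K' ⊕ opad = e4 73 f5 0d e4 8a.
Inner hash: sum = 142+25+159+103+142+224+49 = 844; mod 256 = 76 → 4c.
Outer hash (recomputed tag): sum = 228+115+245+13+228+138+76 = 1043; mod 256 = 19 → 13.
Recomputed tag = 13; claimed = ef → mismatch.

invalid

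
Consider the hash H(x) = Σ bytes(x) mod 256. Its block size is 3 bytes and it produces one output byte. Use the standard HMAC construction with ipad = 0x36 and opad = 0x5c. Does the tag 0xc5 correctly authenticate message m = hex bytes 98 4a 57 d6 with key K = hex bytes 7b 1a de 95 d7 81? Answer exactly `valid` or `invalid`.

valid

Key hex bytes 7b 1a de 95 d7 81 is 6 bytes > B = 3, so hash it first: H(key) = 60, then zero-pad to 3 bytes: K' = 60 00 00.
K' ⊕ ipad = 56 36 36; K' ⊕ opad = 3c 5c 5c.
Inner hash: sum = 86+54+54+152+74+87+214 = 721; mod 256 = 209 → d1.
Outer hash (recomputed tag): sum = 60+92+92+209 = 453; mod 256 = 197 → c5.
Recomputed tag = c5; claimed = c5 → match.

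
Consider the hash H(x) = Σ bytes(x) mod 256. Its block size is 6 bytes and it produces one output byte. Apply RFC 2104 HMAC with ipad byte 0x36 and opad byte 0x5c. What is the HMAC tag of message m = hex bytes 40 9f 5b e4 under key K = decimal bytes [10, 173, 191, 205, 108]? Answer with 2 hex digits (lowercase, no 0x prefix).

50

Key decimal bytes [10, 173, 191, 205, 108] = 0a ad bf cd 6c is 5 bytes ≤ B = 6; zero-pad to 6 bytes: K' = 0a ad bf cd 6c 00.
K' ⊕ ipad = 3c 9b 89 fb 5a 36.  K' ⊕ opad = 56 f1 e3 91 30 5c.
Inner input = (K'⊕ipad) ∥ m = 3c 9b 89 fb 5a 36 ∥ 40 9f 5b e4.
Inner hash: sum = 60+155+137+251+90+54+64+159+91+228 = 1289; mod 256 = 9 → 09.
Outer input = (K'⊕opad) ∥ inner = 56 f1 e3 91 30 5c ∥ 09.
Outer hash (tag): sum = 86+241+227+145+48+92+9 = 848; mod 256 = 80 → 50.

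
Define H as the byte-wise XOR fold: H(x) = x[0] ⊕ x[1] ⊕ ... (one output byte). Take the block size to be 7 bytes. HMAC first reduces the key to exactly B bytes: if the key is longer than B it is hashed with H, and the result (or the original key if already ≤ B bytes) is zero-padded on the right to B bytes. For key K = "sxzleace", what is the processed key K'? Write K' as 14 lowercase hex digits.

1f000000000000

|K| = 8 > B = 7, so first hash the key.
H(K): XOR 73⊕78⊕7a⊕6c⊕65⊕61⊕63⊕65 = 1f.
Zero-pad H(K) = 1f to 7 bytes: K' = 1f 00 00 00 00 00 00.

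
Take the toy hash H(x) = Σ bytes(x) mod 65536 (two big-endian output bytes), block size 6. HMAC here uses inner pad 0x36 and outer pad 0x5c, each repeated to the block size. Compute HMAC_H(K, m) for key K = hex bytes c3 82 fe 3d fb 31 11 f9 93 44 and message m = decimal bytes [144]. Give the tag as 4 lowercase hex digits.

02f2

Key hex bytes c3 82 fe 3d fb 31 11 f9 93 44 is 10 bytes > B = 6, so hash it first: H(key) = 05 8d, then zero-pad to 6 bytes: K' = 05 8d 00 00 00 00.
K' ⊕ ipad = 33 bb 36 36 36 36.  K' ⊕ opad = 59 d1 5c 5c 5c 5c.
Inner input = (K'⊕ipad) ∥ m = 33 bb 36 36 36 36 ∥ 90.
Inner hash: sum = 51+187+54+54+54+54+144 = 598 → 02 56.
Outer input = (K'⊕opad) ∥ inner = 59 d1 5c 5c 5c 5c ∥ 02 56.
Outer hash (tag): sum = 89+209+92+92+92+92+2+86 = 754 → 02 f2.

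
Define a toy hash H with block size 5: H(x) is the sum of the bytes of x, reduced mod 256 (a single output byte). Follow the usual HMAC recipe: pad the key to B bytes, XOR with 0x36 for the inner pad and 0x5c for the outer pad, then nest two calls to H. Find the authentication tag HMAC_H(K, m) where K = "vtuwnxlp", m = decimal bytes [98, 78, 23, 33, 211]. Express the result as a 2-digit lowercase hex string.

75

Key "vtuwnxlp" = 76 74 75 77 6e 78 6c 70 is 8 bytes > B = 5, so hash it first: H(key) = 98, then zero-pad to 5 bytes: K' = 98 00 00 00 00.
K' ⊕ ipad = ae 36 36 36 36.  K' ⊕ opad = c4 5c 5c 5c 5c.
Inner input = (K'⊕ipad) ∥ m = ae 36 36 36 36 ∥ 62 4e 17 21 d3.
Inner hash: sum = 174+54+54+54+54+98+78+23+33+211 = 833; mod 256 = 65 → 41.
Outer input = (K'⊕opad) ∥ inner = c4 5c 5c 5c 5c ∥ 41.
Outer hash (tag): sum = 196+92+92+92+92+65 = 629; mod 256 = 117 → 75.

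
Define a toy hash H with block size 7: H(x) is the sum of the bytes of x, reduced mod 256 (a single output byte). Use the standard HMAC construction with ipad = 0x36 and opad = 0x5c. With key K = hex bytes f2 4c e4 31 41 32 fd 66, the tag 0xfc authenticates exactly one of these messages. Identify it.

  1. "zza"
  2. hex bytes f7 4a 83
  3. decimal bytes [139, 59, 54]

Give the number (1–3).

3

Key hex bytes f2 4c e4 31 41 32 fd 66 is 8 bytes > B = 7, so hash it first: H(key) = 29, then zero-pad to 7 bytes: K' = 29 00 00 00 00 00 00.
K' ⊕ ipad = 1f 36 36 36 36 36 36; K' ⊕ opad = 75 5c 5c 5c 5c 5c 5c.
m1: inner = H(1f 36 36 36 36 36 36 7a 7a 61) = b8; tag = H(75 5c 5c 5c 5c 5c 5c b8) = 55
m2: inner = H(1f 36 36 36 36 36 36 f7 4a 83) = 27; tag = H(75 5c 5c 5c 5c 5c 5c 27) = c4
m3: inner = H(1f 36 36 36 36 36 36 8b 3b 36) = 5f; tag = H(75 5c 5c 5c 5c 5c 5c 5f) = fc ← matches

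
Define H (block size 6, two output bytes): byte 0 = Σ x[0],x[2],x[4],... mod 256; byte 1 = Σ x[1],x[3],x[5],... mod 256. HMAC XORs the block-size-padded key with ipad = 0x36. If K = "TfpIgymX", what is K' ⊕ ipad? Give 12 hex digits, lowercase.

Key "TfpIgymX" = 54 66 70 49 67 79 6d 58 is 8 bytes > B = 6, so hash it first: H(key) = 98 80, then zero-pad to 6 bytes: K' = 98 80 00 00 00 00.
XOR each byte with 0x36: 98⊕36=ae, 80⊕36=b6, 00⊕36=36, 00⊕36=36, 00⊕36=36, 00⊕36=36.

aeb636363636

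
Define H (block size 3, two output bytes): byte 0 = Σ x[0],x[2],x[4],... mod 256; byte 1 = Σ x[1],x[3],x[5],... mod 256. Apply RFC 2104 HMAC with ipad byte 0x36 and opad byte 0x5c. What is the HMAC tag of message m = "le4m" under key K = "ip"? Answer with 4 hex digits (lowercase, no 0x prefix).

Key "ip" = 69 70 is 2 bytes ≤ B = 3; zero-pad to 3 bytes: K' = 69 70 00.
K' ⊕ ipad = 5f 46 36.  K' ⊕ opad = 35 2c 5c.
Inner input = (K'⊕ipad) ∥ m = 5f 46 36 ∥ 6c 65 34 6d.
Inner hash: even-index sum = 359 mod 256 = 103; odd-index sum = 230 mod 256 = 230 → 67 e6.
Outer input = (K'⊕opad) ∥ inner = 35 2c 5c ∥ 67 e6.
Outer hash (tag): even-index sum = 375 mod 256 = 119; odd-index sum = 147 mod 256 = 147 → 77 93.

7793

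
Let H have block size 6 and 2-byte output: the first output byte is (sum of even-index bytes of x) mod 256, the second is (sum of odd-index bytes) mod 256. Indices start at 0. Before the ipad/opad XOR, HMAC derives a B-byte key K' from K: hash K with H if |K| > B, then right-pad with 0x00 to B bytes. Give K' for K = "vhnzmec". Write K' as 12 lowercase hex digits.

b44700000000

|K| = 7 > B = 6, so first hash the key.
H(K): even-index sum = 436 mod 256 = 180; odd-index sum = 327 mod 256 = 71 → b4 47.
Zero-pad H(K) = b4 47 to 6 bytes: K' = b4 47 00 00 00 00.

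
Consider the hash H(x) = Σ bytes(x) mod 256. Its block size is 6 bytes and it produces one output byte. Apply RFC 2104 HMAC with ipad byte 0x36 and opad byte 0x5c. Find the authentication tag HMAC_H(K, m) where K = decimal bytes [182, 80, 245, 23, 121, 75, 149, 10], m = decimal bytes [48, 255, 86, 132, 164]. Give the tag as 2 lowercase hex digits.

f3

Key decimal bytes [182, 80, 245, 23, 121, 75, 149, 10] = b6 50 f5 17 79 4b 95 0a is 8 bytes > B = 6, so hash it first: H(key) = 75, then zero-pad to 6 bytes: K' = 75 00 00 00 00 00.
K' ⊕ ipad = 43 36 36 36 36 36.  K' ⊕ opad = 29 5c 5c 5c 5c 5c.
Inner input = (K'⊕ipad) ∥ m = 43 36 36 36 36 36 ∥ 30 ff 56 84 a4.
Inner hash: sum = 67+54+54+54+54+54+48+255+86+132+164 = 1022; mod 256 = 254 → fe.
Outer input = (K'⊕opad) ∥ inner = 29 5c 5c 5c 5c 5c ∥ fe.
Outer hash (tag): sum = 41+92+92+92+92+92+254 = 755; mod 256 = 243 → f3.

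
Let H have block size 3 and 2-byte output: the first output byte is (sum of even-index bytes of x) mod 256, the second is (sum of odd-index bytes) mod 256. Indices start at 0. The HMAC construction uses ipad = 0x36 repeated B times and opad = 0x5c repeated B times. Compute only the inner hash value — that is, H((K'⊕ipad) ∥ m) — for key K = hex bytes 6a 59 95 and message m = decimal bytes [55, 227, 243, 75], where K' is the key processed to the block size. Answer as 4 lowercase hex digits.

2d99

Key hex bytes 6a 59 95 is exactly B = 3 bytes: K' = 6a 59 95.
K' ⊕ ipad = 5c 6f a3.
Inner input = 5c 6f a3 ∥ 37 e3 f3 4b.
Inner hash: even-index sum = 557 mod 256 = 45; odd-index sum = 409 mod 256 = 153 → 2d 99.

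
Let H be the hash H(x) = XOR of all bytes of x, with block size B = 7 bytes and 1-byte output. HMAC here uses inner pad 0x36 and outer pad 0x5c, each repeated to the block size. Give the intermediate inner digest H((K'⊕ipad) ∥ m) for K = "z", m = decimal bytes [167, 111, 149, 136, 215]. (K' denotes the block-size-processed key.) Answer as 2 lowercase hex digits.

Key "z" = 7a is 1 byte ≤ B = 7; zero-pad to 7 bytes: K' = 7a 00 00 00 00 00 00.
K' ⊕ ipad = 4c 36 36 36 36 36 36.
Inner input = 4c 36 36 36 36 36 36 ∥ a7 6f 95 88 d7.
Inner hash: XOR 4c⊕36⊕36⊕36⊕36⊕36⊕36⊕a7⊕6f⊕95⊕88⊕d7 = 4e.

4e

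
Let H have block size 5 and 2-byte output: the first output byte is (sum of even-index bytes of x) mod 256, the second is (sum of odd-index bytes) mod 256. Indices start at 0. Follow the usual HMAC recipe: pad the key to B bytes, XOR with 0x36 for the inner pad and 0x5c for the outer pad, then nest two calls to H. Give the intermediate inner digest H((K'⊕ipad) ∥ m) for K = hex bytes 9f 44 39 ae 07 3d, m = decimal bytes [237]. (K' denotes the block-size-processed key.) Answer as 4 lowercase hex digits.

Key hex bytes 9f 44 39 ae 07 3d is 6 bytes > B = 5, so hash it first: H(key) = df 2f, then zero-pad to 5 bytes: K' = df 2f 00 00 00.
K' ⊕ ipad = e9 19 36 36 36.
Inner input = e9 19 36 36 36 ∥ ed.
Inner hash: even-index sum = 341 mod 256 = 85; odd-index sum = 316 mod 256 = 60 → 55 3c.

553c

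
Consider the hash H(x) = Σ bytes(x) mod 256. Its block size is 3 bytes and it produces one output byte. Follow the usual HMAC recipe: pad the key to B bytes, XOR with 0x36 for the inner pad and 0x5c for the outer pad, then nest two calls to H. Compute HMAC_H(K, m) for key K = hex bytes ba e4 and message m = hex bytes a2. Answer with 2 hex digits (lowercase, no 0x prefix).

30

Key hex bytes ba e4 is 2 bytes ≤ B = 3; zero-pad to 3 bytes: K' = ba e4 00.
K' ⊕ ipad = 8c d2 36.  K' ⊕ opad = e6 b8 5c.
Inner input = (K'⊕ipad) ∥ m = 8c d2 36 ∥ a2.
Inner hash: sum = 140+210+54+162 = 566; mod 256 = 54 → 36.
Outer input = (K'⊕opad) ∥ inner = e6 b8 5c ∥ 36.
Outer hash (tag): sum = 230+184+92+54 = 560; mod 256 = 48 → 30.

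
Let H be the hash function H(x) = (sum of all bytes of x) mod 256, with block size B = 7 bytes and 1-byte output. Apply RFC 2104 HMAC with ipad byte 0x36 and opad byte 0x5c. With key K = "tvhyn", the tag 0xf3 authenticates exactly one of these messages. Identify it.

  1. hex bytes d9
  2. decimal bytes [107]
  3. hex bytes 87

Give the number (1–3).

2

Key "tvhyn" = 74 76 68 79 6e is 5 bytes ≤ B = 7; zero-pad to 7 bytes: K' = 74 76 68 79 6e 00 00.
K' ⊕ ipad = 42 40 5e 4f 58 36 36; K' ⊕ opad = 28 2a 34 25 32 5c 5c.
m1: inner = H(42 40 5e 4f 58 36 36 d9) = cc; tag = H(28 2a 34 25 32 5c 5c cc) = 61
m2: inner = H(42 40 5e 4f 58 36 36 6b) = 5e; tag = H(28 2a 34 25 32 5c 5c 5e) = f3 ← matches
m3: inner = H(42 40 5e 4f 58 36 36 87) = 7a; tag = H(28 2a 34 25 32 5c 5c 7a) = 0f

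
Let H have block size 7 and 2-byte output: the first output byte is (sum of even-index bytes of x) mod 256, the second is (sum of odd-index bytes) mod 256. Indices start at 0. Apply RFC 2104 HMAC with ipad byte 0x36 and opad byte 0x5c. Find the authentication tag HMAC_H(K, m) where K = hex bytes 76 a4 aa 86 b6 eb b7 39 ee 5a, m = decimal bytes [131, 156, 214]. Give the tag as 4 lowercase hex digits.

9e37

Key hex bytes 76 a4 aa 86 b6 eb b7 39 ee 5a is 10 bytes > B = 7, so hash it first: H(key) = 7b a8, then zero-pad to 7 bytes: K' = 7b a8 00 00 00 00 00.
K' ⊕ ipad = 4d 9e 36 36 36 36 36.  K' ⊕ opad = 27 f4 5c 5c 5c 5c 5c.
Inner input = (K'⊕ipad) ∥ m = 4d 9e 36 36 36 36 36 ∥ 83 9c d6.
Inner hash: even-index sum = 395 mod 256 = 139; odd-index sum = 611 mod 256 = 99 → 8b 63.
Outer input = (K'⊕opad) ∥ inner = 27 f4 5c 5c 5c 5c 5c ∥ 8b 63.
Outer hash (tag): even-index sum = 414 mod 256 = 158; odd-index sum = 567 mod 256 = 55 → 9e 37.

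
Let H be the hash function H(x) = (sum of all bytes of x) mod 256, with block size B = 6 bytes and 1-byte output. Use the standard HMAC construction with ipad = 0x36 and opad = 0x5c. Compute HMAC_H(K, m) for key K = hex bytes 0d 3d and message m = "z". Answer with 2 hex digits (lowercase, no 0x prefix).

Key hex bytes 0d 3d is 2 bytes ≤ B = 6; zero-pad to 6 bytes: K' = 0d 3d 00 00 00 00.
K' ⊕ ipad = 3b 0b 36 36 36 36.  K' ⊕ opad = 51 61 5c 5c 5c 5c.
Inner input = (K'⊕ipad) ∥ m = 3b 0b 36 36 36 36 ∥ 7a.
Inner hash: sum = 59+11+54+54+54+54+122 = 408; mod 256 = 152 → 98.
Outer input = (K'⊕opad) ∥ inner = 51 61 5c 5c 5c 5c ∥ 98.
Outer hash (tag): sum = 81+97+92+92+92+92+152 = 698; mod 256 = 186 → ba.

ba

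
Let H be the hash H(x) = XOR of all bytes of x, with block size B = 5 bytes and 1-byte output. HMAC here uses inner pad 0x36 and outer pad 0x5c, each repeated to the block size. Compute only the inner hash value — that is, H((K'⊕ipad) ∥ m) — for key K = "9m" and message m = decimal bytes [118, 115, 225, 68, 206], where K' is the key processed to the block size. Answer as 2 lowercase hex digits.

0c

Key "9m" = 39 6d is 2 bytes ≤ B = 5; zero-pad to 5 bytes: K' = 39 6d 00 00 00.
K' ⊕ ipad = 0f 5b 36 36 36.
Inner input = 0f 5b 36 36 36 ∥ 76 73 e1 44 ce.
Inner hash: XOR 0f⊕5b⊕36⊕36⊕36⊕76⊕73⊕e1⊕44⊕ce = 0c.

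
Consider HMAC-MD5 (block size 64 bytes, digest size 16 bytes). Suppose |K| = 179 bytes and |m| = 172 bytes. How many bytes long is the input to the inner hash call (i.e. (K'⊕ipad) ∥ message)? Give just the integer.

236

Key is 179 > 64 bytes, so it is hashed to 16 bytes then zero-padded to 64: |K'| = 64.
Inner input = (K'⊕ipad) ∥ m → 64 + 172 = 236 bytes.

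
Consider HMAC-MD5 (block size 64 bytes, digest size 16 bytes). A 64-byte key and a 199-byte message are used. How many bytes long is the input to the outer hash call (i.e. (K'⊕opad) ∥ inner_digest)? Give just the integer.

80

Key is 64 ≤ 64 bytes, zero-padded: |K'| = 64.
Outer input = (K'⊕opad) ∥ H(inner) → 64 + 16 = 80 bytes.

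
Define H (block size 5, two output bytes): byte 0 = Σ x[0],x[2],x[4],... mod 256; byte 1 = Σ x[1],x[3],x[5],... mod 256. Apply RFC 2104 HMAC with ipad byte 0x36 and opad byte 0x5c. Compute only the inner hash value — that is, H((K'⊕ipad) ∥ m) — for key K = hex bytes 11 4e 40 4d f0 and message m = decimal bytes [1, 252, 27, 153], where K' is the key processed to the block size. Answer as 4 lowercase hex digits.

f80f

Key hex bytes 11 4e 40 4d f0 is exactly B = 5 bytes: K' = 11 4e 40 4d f0.
K' ⊕ ipad = 27 78 76 7b c6.
Inner input = 27 78 76 7b c6 ∥ 01 fc 1b 99.
Inner hash: even-index sum = 760 mod 256 = 248; odd-index sum = 271 mod 256 = 15 → f8 0f.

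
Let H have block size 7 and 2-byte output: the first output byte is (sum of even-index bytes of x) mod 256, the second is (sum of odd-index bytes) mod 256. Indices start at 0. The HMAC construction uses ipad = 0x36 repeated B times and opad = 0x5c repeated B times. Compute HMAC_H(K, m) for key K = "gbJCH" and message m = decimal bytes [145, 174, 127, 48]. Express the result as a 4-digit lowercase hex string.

d018

Key "gbJCH" = 67 62 4a 43 48 is 5 bytes ≤ B = 7; zero-pad to 7 bytes: K' = 67 62 4a 43 48 00 00.
K' ⊕ ipad = 51 54 7c 75 7e 36 36.  K' ⊕ opad = 3b 3e 16 1f 14 5c 5c.
Inner input = (K'⊕ipad) ∥ m = 51 54 7c 75 7e 36 36 ∥ 91 ae 7f 30.
Inner hash: even-index sum = 607 mod 256 = 95; odd-index sum = 527 mod 256 = 15 → 5f 0f.
Outer input = (K'⊕opad) ∥ inner = 3b 3e 16 1f 14 5c 5c ∥ 5f 0f.
Outer hash (tag): even-index sum = 208 mod 256 = 208; odd-index sum = 280 mod 256 = 24 → d0 18.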